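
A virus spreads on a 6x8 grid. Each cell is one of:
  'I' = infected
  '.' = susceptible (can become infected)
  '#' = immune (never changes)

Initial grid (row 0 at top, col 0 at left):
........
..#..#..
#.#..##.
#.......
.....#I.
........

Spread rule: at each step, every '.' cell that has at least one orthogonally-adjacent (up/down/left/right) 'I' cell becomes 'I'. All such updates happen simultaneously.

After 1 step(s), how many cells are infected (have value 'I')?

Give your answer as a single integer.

Step 0 (initial): 1 infected
Step 1: +3 new -> 4 infected

Answer: 4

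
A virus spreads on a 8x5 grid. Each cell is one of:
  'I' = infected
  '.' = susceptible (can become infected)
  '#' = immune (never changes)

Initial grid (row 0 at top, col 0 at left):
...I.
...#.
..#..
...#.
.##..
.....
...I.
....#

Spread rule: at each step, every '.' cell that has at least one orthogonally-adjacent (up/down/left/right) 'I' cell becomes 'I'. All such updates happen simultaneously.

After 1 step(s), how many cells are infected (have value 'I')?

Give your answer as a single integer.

Step 0 (initial): 2 infected
Step 1: +6 new -> 8 infected

Answer: 8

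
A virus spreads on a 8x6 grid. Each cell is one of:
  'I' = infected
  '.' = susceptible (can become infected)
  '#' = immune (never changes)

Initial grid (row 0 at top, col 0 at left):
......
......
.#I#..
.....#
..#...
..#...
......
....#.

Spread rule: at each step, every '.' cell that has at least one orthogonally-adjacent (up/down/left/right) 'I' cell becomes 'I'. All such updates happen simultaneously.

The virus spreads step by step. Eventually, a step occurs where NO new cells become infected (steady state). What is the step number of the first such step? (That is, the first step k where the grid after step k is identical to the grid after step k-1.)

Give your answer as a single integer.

Answer: 9

Derivation:
Step 0 (initial): 1 infected
Step 1: +2 new -> 3 infected
Step 2: +5 new -> 8 infected
Step 3: +8 new -> 16 infected
Step 4: +9 new -> 25 infected
Step 5: +7 new -> 32 infected
Step 6: +6 new -> 38 infected
Step 7: +3 new -> 41 infected
Step 8: +1 new -> 42 infected
Step 9: +0 new -> 42 infected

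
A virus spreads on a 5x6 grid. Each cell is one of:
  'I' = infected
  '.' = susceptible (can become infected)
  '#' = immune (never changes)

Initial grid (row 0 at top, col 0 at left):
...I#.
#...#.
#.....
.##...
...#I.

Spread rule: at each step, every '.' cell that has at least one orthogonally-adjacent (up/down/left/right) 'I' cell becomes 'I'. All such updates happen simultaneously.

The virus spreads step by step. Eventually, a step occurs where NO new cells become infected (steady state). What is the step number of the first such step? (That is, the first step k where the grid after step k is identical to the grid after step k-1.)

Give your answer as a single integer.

Step 0 (initial): 2 infected
Step 1: +4 new -> 6 infected
Step 2: +6 new -> 12 infected
Step 3: +4 new -> 16 infected
Step 4: +2 new -> 18 infected
Step 5: +1 new -> 19 infected
Step 6: +0 new -> 19 infected

Answer: 6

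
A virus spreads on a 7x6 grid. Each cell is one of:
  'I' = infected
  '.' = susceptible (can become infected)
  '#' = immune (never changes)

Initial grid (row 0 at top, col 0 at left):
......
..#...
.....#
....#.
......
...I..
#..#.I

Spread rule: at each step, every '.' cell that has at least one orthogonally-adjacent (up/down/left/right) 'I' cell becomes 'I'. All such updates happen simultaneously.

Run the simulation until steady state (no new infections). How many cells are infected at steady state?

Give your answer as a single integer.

Answer: 37

Derivation:
Step 0 (initial): 2 infected
Step 1: +5 new -> 7 infected
Step 2: +6 new -> 13 infected
Step 3: +6 new -> 19 infected
Step 4: +5 new -> 24 infected
Step 5: +4 new -> 28 infected
Step 6: +5 new -> 33 infected
Step 7: +3 new -> 36 infected
Step 8: +1 new -> 37 infected
Step 9: +0 new -> 37 infected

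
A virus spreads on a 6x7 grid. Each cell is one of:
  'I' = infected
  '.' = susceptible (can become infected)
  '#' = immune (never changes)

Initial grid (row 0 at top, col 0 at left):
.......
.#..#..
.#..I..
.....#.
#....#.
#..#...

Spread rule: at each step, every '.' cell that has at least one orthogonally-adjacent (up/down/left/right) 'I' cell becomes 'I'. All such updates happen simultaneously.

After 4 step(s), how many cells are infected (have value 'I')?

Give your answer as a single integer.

Answer: 25

Derivation:
Step 0 (initial): 1 infected
Step 1: +3 new -> 4 infected
Step 2: +6 new -> 10 infected
Step 3: +8 new -> 18 infected
Step 4: +7 new -> 25 infected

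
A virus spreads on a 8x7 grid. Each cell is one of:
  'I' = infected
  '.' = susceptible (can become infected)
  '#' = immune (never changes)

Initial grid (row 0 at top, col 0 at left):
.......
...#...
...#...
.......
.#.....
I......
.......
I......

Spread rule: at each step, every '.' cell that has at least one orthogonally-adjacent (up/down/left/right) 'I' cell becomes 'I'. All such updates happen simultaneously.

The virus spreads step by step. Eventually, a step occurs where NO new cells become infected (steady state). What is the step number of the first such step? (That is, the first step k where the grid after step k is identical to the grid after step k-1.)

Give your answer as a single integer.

Step 0 (initial): 2 infected
Step 1: +4 new -> 6 infected
Step 2: +4 new -> 10 infected
Step 3: +6 new -> 16 infected
Step 4: +7 new -> 23 infected
Step 5: +8 new -> 31 infected
Step 6: +7 new -> 38 infected
Step 7: +5 new -> 43 infected
Step 8: +4 new -> 47 infected
Step 9: +3 new -> 50 infected
Step 10: +2 new -> 52 infected
Step 11: +1 new -> 53 infected
Step 12: +0 new -> 53 infected

Answer: 12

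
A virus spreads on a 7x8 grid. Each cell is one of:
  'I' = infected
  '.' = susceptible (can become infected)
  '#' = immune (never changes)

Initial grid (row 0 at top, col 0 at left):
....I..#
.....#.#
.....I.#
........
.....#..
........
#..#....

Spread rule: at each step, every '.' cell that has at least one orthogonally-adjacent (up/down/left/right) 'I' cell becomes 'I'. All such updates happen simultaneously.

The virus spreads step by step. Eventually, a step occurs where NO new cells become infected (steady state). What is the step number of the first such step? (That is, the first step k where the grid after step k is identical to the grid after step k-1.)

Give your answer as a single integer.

Answer: 9

Derivation:
Step 0 (initial): 2 infected
Step 1: +6 new -> 8 infected
Step 2: +7 new -> 15 infected
Step 3: +7 new -> 22 infected
Step 4: +8 new -> 30 infected
Step 5: +9 new -> 39 infected
Step 6: +5 new -> 44 infected
Step 7: +3 new -> 47 infected
Step 8: +2 new -> 49 infected
Step 9: +0 new -> 49 infected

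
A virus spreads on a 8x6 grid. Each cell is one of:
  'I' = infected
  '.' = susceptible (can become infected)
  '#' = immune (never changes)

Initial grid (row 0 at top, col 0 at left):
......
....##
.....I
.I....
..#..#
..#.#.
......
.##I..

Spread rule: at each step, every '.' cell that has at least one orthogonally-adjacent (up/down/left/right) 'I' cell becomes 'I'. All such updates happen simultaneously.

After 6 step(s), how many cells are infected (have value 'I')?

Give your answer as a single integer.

Answer: 40

Derivation:
Step 0 (initial): 3 infected
Step 1: +8 new -> 11 infected
Step 2: +12 new -> 23 infected
Step 3: +9 new -> 32 infected
Step 4: +5 new -> 37 infected
Step 5: +2 new -> 39 infected
Step 6: +1 new -> 40 infected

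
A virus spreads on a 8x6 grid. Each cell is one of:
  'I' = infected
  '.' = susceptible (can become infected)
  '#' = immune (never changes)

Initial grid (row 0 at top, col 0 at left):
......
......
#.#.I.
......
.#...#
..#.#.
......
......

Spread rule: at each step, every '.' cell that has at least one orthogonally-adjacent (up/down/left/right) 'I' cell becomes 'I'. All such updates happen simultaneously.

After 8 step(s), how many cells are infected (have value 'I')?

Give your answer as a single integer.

Step 0 (initial): 1 infected
Step 1: +4 new -> 5 infected
Step 2: +6 new -> 11 infected
Step 3: +5 new -> 16 infected
Step 4: +5 new -> 21 infected
Step 5: +5 new -> 26 infected
Step 6: +5 new -> 31 infected
Step 7: +5 new -> 36 infected
Step 8: +5 new -> 41 infected

Answer: 41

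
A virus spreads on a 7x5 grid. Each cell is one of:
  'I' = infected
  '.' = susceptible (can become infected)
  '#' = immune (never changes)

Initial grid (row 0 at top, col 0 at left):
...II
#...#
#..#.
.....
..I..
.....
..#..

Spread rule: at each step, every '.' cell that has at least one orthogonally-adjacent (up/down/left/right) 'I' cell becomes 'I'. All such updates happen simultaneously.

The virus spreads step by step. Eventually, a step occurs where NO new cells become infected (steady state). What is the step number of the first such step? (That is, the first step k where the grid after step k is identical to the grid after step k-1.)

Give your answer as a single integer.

Step 0 (initial): 3 infected
Step 1: +6 new -> 9 infected
Step 2: +9 new -> 18 infected
Step 3: +9 new -> 27 infected
Step 4: +3 new -> 30 infected
Step 5: +0 new -> 30 infected

Answer: 5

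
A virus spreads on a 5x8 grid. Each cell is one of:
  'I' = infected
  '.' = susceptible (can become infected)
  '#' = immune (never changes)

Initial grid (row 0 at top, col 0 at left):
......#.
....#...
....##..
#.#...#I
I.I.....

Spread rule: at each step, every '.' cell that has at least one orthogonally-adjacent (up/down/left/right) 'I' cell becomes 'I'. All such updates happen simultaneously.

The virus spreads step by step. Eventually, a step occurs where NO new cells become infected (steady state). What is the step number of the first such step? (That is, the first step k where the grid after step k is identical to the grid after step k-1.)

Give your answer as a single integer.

Answer: 7

Derivation:
Step 0 (initial): 3 infected
Step 1: +4 new -> 7 infected
Step 2: +6 new -> 13 infected
Step 3: +6 new -> 19 infected
Step 4: +6 new -> 25 infected
Step 5: +5 new -> 30 infected
Step 6: +3 new -> 33 infected
Step 7: +0 new -> 33 infected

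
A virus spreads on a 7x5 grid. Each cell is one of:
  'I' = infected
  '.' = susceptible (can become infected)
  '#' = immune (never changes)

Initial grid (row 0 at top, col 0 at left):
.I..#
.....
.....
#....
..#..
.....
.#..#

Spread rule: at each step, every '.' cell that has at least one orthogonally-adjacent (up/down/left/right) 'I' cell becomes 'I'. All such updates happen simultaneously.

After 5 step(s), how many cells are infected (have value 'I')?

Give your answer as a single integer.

Step 0 (initial): 1 infected
Step 1: +3 new -> 4 infected
Step 2: +4 new -> 8 infected
Step 3: +4 new -> 12 infected
Step 4: +4 new -> 16 infected
Step 5: +4 new -> 20 infected

Answer: 20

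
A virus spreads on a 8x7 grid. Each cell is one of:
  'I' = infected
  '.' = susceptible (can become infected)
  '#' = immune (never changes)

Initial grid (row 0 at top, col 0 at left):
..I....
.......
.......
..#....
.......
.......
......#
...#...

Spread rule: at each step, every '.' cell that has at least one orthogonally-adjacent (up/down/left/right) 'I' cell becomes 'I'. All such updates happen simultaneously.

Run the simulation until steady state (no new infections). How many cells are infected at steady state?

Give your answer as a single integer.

Step 0 (initial): 1 infected
Step 1: +3 new -> 4 infected
Step 2: +5 new -> 9 infected
Step 3: +5 new -> 14 infected
Step 4: +6 new -> 20 infected
Step 5: +6 new -> 26 infected
Step 6: +7 new -> 33 infected
Step 7: +7 new -> 40 infected
Step 8: +6 new -> 46 infected
Step 9: +5 new -> 51 infected
Step 10: +1 new -> 52 infected
Step 11: +1 new -> 53 infected
Step 12: +0 new -> 53 infected

Answer: 53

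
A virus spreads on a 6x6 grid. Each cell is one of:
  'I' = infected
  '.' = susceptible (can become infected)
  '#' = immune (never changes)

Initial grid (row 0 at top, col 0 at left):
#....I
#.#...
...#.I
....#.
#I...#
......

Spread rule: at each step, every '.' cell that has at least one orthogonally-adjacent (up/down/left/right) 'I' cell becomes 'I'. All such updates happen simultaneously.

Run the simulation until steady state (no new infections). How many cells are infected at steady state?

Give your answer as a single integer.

Step 0 (initial): 3 infected
Step 1: +7 new -> 10 infected
Step 2: +8 new -> 18 infected
Step 3: +8 new -> 26 infected
Step 4: +2 new -> 28 infected
Step 5: +1 new -> 29 infected
Step 6: +0 new -> 29 infected

Answer: 29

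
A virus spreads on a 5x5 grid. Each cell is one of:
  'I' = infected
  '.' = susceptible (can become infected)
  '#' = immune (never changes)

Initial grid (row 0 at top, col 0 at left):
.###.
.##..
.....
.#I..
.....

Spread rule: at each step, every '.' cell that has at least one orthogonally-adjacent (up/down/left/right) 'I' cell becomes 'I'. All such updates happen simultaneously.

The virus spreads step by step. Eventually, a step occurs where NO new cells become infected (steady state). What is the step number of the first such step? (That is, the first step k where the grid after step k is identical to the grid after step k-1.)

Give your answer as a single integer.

Step 0 (initial): 1 infected
Step 1: +3 new -> 4 infected
Step 2: +5 new -> 9 infected
Step 3: +5 new -> 14 infected
Step 4: +3 new -> 17 infected
Step 5: +2 new -> 19 infected
Step 6: +0 new -> 19 infected

Answer: 6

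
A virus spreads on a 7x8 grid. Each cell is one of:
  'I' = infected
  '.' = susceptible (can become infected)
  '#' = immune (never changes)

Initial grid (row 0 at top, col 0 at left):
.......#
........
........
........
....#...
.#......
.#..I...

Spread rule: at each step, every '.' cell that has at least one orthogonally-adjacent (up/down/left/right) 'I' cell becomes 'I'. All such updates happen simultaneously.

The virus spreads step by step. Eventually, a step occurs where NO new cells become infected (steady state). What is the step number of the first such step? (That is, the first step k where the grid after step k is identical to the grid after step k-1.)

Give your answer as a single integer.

Step 0 (initial): 1 infected
Step 1: +3 new -> 4 infected
Step 2: +4 new -> 8 infected
Step 3: +5 new -> 13 infected
Step 4: +5 new -> 18 infected
Step 5: +7 new -> 25 infected
Step 6: +8 new -> 33 infected
Step 7: +9 new -> 42 infected
Step 8: +7 new -> 49 infected
Step 9: +2 new -> 51 infected
Step 10: +1 new -> 52 infected
Step 11: +0 new -> 52 infected

Answer: 11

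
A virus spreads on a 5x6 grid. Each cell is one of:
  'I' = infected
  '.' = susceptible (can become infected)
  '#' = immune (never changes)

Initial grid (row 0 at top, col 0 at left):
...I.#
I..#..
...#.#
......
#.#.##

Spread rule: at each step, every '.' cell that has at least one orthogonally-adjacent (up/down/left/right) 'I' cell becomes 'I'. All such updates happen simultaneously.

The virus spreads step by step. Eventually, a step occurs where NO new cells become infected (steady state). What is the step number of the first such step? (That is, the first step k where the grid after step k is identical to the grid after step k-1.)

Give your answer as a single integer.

Answer: 7

Derivation:
Step 0 (initial): 2 infected
Step 1: +5 new -> 7 infected
Step 2: +5 new -> 12 infected
Step 3: +4 new -> 16 infected
Step 4: +3 new -> 19 infected
Step 5: +2 new -> 21 infected
Step 6: +1 new -> 22 infected
Step 7: +0 new -> 22 infected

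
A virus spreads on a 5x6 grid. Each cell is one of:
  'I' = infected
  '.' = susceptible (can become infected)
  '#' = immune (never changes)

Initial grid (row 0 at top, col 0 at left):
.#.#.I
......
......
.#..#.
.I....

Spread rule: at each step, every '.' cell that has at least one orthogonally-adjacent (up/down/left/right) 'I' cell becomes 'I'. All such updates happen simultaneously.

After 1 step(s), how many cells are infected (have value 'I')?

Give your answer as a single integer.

Answer: 6

Derivation:
Step 0 (initial): 2 infected
Step 1: +4 new -> 6 infected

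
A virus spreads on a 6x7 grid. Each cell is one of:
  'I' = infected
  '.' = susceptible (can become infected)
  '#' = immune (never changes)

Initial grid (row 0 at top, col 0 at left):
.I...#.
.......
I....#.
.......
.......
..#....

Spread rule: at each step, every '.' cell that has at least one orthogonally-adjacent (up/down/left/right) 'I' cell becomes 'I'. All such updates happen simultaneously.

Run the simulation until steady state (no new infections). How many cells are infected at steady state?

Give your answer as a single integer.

Step 0 (initial): 2 infected
Step 1: +6 new -> 8 infected
Step 2: +5 new -> 13 infected
Step 3: +6 new -> 19 infected
Step 4: +5 new -> 24 infected
Step 5: +3 new -> 27 infected
Step 6: +4 new -> 31 infected
Step 7: +5 new -> 36 infected
Step 8: +2 new -> 38 infected
Step 9: +1 new -> 39 infected
Step 10: +0 new -> 39 infected

Answer: 39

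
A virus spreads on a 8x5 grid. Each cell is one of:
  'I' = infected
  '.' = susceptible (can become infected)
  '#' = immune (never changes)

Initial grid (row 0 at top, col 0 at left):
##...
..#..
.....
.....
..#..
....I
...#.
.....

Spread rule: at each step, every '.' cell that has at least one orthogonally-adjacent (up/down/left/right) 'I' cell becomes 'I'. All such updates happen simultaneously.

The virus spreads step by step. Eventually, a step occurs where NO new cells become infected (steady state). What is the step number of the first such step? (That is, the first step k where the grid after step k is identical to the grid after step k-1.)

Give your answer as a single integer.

Step 0 (initial): 1 infected
Step 1: +3 new -> 4 infected
Step 2: +4 new -> 8 infected
Step 3: +5 new -> 13 infected
Step 4: +7 new -> 20 infected
Step 5: +7 new -> 27 infected
Step 6: +4 new -> 31 infected
Step 7: +3 new -> 34 infected
Step 8: +1 new -> 35 infected
Step 9: +0 new -> 35 infected

Answer: 9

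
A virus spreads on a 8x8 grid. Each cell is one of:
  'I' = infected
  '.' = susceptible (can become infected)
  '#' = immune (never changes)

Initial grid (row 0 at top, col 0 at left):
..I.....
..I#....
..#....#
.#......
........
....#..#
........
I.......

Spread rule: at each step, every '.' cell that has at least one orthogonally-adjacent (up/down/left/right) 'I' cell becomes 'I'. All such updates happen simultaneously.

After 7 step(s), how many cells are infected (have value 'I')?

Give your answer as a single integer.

Answer: 53

Derivation:
Step 0 (initial): 3 infected
Step 1: +5 new -> 8 infected
Step 2: +7 new -> 15 infected
Step 3: +7 new -> 22 infected
Step 4: +8 new -> 30 infected
Step 5: +9 new -> 39 infected
Step 6: +9 new -> 48 infected
Step 7: +5 new -> 53 infected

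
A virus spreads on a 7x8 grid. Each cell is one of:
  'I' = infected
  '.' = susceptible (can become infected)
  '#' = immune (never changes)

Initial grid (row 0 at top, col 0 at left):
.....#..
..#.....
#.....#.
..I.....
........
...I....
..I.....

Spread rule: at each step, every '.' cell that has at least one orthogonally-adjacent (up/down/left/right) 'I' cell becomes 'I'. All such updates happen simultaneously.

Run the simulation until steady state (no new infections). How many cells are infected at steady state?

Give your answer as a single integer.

Answer: 52

Derivation:
Step 0 (initial): 3 infected
Step 1: +9 new -> 12 infected
Step 2: +10 new -> 22 infected
Step 3: +9 new -> 31 infected
Step 4: +9 new -> 40 infected
Step 5: +7 new -> 47 infected
Step 6: +2 new -> 49 infected
Step 7: +2 new -> 51 infected
Step 8: +1 new -> 52 infected
Step 9: +0 new -> 52 infected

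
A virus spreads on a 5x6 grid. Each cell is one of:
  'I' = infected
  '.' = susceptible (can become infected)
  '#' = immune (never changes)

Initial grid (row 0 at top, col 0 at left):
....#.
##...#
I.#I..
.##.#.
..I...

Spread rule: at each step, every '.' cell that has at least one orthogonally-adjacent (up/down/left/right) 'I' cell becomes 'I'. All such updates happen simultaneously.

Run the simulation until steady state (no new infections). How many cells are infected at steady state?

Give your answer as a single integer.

Answer: 21

Derivation:
Step 0 (initial): 3 infected
Step 1: +7 new -> 10 infected
Step 2: +6 new -> 16 infected
Step 3: +3 new -> 19 infected
Step 4: +1 new -> 20 infected
Step 5: +1 new -> 21 infected
Step 6: +0 new -> 21 infected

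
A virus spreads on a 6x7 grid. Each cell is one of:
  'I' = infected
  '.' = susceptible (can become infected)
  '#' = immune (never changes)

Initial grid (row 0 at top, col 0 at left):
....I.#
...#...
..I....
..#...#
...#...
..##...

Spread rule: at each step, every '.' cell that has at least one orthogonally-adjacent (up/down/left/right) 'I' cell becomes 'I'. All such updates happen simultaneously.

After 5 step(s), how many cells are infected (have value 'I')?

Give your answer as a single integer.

Answer: 32

Derivation:
Step 0 (initial): 2 infected
Step 1: +6 new -> 8 infected
Step 2: +7 new -> 15 infected
Step 3: +7 new -> 22 infected
Step 4: +7 new -> 29 infected
Step 5: +3 new -> 32 infected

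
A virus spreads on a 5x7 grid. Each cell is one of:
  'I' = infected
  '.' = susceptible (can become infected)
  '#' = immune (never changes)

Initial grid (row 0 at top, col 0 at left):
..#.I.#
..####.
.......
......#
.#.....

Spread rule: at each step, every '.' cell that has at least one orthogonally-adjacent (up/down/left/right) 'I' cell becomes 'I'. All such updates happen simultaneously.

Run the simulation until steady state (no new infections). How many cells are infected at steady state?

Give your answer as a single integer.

Answer: 3

Derivation:
Step 0 (initial): 1 infected
Step 1: +2 new -> 3 infected
Step 2: +0 new -> 3 infected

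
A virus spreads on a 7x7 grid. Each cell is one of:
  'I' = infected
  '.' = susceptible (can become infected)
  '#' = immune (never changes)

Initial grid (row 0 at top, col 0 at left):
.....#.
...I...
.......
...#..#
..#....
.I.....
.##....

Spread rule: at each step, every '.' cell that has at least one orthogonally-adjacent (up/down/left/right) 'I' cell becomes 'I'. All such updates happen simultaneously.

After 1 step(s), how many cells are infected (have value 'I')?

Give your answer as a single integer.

Answer: 9

Derivation:
Step 0 (initial): 2 infected
Step 1: +7 new -> 9 infected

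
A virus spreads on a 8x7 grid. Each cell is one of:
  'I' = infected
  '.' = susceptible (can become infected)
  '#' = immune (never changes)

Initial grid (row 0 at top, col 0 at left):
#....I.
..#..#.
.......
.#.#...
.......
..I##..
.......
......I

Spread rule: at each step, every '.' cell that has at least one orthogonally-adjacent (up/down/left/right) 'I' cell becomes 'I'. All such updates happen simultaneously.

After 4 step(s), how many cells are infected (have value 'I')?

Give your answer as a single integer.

Step 0 (initial): 3 infected
Step 1: +7 new -> 10 infected
Step 2: +13 new -> 23 infected
Step 3: +13 new -> 36 infected
Step 4: +9 new -> 45 infected

Answer: 45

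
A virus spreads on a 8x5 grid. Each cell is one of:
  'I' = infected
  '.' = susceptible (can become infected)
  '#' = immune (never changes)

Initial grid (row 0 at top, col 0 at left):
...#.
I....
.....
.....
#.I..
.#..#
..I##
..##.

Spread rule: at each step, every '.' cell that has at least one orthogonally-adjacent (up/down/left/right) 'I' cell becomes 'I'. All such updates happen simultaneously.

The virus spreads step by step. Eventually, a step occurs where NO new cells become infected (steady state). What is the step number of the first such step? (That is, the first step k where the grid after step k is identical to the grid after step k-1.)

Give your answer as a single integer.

Step 0 (initial): 3 infected
Step 1: +8 new -> 11 infected
Step 2: +11 new -> 22 infected
Step 3: +6 new -> 28 infected
Step 4: +2 new -> 30 infected
Step 5: +1 new -> 31 infected
Step 6: +0 new -> 31 infected

Answer: 6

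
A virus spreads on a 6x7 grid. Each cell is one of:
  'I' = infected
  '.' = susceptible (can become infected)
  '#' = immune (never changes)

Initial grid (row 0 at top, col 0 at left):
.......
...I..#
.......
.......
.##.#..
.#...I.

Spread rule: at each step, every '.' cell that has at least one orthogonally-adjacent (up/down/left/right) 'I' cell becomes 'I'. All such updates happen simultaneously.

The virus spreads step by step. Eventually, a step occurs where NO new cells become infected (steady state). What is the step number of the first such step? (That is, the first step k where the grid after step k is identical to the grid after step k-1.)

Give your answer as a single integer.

Answer: 8

Derivation:
Step 0 (initial): 2 infected
Step 1: +7 new -> 9 infected
Step 2: +10 new -> 19 infected
Step 3: +10 new -> 29 infected
Step 4: +5 new -> 34 infected
Step 5: +1 new -> 35 infected
Step 6: +1 new -> 36 infected
Step 7: +1 new -> 37 infected
Step 8: +0 new -> 37 infected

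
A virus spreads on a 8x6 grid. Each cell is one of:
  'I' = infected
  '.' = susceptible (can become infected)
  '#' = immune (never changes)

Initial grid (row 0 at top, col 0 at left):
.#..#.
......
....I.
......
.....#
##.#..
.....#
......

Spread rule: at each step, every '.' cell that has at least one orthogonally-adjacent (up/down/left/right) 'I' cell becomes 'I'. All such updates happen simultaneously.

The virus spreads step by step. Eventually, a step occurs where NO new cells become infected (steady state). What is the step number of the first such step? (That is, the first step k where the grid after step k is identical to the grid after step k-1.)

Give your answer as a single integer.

Answer: 10

Derivation:
Step 0 (initial): 1 infected
Step 1: +4 new -> 5 infected
Step 2: +6 new -> 11 infected
Step 3: +7 new -> 18 infected
Step 4: +7 new -> 25 infected
Step 5: +6 new -> 31 infected
Step 6: +5 new -> 36 infected
Step 7: +2 new -> 38 infected
Step 8: +2 new -> 40 infected
Step 9: +1 new -> 41 infected
Step 10: +0 new -> 41 infected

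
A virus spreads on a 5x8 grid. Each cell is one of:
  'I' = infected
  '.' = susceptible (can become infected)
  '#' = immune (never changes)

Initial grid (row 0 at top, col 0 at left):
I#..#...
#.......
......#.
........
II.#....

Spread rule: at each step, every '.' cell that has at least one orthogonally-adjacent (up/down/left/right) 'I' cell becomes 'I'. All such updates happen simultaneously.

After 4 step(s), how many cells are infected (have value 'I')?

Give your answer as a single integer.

Answer: 15

Derivation:
Step 0 (initial): 3 infected
Step 1: +3 new -> 6 infected
Step 2: +3 new -> 9 infected
Step 3: +3 new -> 12 infected
Step 4: +3 new -> 15 infected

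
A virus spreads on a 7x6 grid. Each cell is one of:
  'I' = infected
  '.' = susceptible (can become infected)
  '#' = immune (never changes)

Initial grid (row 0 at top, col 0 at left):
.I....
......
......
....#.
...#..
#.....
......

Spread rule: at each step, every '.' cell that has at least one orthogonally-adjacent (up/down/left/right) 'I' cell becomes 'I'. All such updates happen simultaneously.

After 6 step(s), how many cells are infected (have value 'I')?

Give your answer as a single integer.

Step 0 (initial): 1 infected
Step 1: +3 new -> 4 infected
Step 2: +4 new -> 8 infected
Step 3: +5 new -> 13 infected
Step 4: +6 new -> 19 infected
Step 5: +6 new -> 25 infected
Step 6: +3 new -> 28 infected

Answer: 28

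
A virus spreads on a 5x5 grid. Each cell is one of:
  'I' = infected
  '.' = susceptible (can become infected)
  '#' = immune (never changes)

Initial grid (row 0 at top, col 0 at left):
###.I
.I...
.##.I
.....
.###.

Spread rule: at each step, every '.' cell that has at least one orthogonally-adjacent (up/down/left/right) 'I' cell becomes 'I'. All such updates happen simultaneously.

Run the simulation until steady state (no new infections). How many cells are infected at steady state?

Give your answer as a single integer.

Answer: 17

Derivation:
Step 0 (initial): 3 infected
Step 1: +6 new -> 9 infected
Step 2: +4 new -> 13 infected
Step 3: +2 new -> 15 infected
Step 4: +2 new -> 17 infected
Step 5: +0 new -> 17 infected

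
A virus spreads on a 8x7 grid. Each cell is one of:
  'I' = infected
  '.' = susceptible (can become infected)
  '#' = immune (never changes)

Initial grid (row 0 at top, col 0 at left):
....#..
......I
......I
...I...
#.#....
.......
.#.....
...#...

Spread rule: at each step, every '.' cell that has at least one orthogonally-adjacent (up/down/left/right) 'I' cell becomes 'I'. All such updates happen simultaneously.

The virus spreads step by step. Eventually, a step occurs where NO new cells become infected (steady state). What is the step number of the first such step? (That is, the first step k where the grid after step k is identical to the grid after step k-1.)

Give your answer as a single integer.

Answer: 8

Derivation:
Step 0 (initial): 3 infected
Step 1: +8 new -> 11 infected
Step 2: +10 new -> 21 infected
Step 3: +10 new -> 31 infected
Step 4: +8 new -> 39 infected
Step 5: +7 new -> 46 infected
Step 6: +4 new -> 50 infected
Step 7: +1 new -> 51 infected
Step 8: +0 new -> 51 infected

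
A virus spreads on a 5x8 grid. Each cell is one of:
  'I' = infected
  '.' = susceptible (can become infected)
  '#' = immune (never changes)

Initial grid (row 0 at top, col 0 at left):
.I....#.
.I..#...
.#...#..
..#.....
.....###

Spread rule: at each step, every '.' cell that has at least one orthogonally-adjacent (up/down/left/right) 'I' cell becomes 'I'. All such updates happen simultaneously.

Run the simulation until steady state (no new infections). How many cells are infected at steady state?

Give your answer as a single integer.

Answer: 32

Derivation:
Step 0 (initial): 2 infected
Step 1: +4 new -> 6 infected
Step 2: +4 new -> 10 infected
Step 3: +3 new -> 13 infected
Step 4: +5 new -> 18 infected
Step 5: +4 new -> 22 infected
Step 6: +4 new -> 26 infected
Step 7: +3 new -> 29 infected
Step 8: +3 new -> 32 infected
Step 9: +0 new -> 32 infected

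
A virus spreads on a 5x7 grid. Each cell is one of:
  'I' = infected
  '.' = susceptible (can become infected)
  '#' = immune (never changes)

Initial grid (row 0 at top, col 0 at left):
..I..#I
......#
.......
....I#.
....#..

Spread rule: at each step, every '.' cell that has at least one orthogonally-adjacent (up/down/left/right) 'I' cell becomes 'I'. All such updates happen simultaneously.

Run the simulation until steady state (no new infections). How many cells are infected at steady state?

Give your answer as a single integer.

Answer: 31

Derivation:
Step 0 (initial): 3 infected
Step 1: +5 new -> 8 infected
Step 2: +10 new -> 18 infected
Step 3: +6 new -> 24 infected
Step 4: +4 new -> 28 infected
Step 5: +2 new -> 30 infected
Step 6: +1 new -> 31 infected
Step 7: +0 new -> 31 infected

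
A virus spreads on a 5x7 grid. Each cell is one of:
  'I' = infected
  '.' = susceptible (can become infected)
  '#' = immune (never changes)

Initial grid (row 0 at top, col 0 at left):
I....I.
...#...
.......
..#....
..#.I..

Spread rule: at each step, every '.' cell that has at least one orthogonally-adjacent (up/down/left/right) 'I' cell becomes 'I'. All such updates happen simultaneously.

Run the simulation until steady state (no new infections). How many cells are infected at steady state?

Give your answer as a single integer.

Step 0 (initial): 3 infected
Step 1: +8 new -> 11 infected
Step 2: +11 new -> 22 infected
Step 3: +6 new -> 28 infected
Step 4: +3 new -> 31 infected
Step 5: +1 new -> 32 infected
Step 6: +0 new -> 32 infected

Answer: 32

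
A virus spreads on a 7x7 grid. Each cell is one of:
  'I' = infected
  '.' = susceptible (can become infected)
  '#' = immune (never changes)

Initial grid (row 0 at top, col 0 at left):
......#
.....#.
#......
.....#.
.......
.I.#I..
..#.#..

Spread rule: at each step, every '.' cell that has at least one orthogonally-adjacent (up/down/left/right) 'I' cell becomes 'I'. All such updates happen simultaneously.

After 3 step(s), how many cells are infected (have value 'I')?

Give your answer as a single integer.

Step 0 (initial): 2 infected
Step 1: +6 new -> 8 infected
Step 2: +9 new -> 17 infected
Step 3: +7 new -> 24 infected

Answer: 24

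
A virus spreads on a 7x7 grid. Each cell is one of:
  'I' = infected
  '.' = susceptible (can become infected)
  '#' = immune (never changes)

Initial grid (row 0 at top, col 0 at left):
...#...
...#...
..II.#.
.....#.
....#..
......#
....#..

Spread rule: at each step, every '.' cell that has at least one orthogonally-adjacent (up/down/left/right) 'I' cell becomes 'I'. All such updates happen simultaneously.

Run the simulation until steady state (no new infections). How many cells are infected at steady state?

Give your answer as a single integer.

Answer: 42

Derivation:
Step 0 (initial): 2 infected
Step 1: +5 new -> 7 infected
Step 2: +8 new -> 15 infected
Step 3: +8 new -> 23 infected
Step 4: +8 new -> 31 infected
Step 5: +5 new -> 36 infected
Step 6: +4 new -> 40 infected
Step 7: +2 new -> 42 infected
Step 8: +0 new -> 42 infected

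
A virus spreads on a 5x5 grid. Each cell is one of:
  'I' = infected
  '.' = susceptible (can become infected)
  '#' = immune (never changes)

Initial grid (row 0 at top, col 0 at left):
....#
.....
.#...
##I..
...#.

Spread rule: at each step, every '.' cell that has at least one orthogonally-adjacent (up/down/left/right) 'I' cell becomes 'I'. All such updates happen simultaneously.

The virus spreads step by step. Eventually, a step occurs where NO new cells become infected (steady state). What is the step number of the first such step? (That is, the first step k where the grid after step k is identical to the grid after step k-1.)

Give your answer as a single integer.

Step 0 (initial): 1 infected
Step 1: +3 new -> 4 infected
Step 2: +4 new -> 8 infected
Step 3: +6 new -> 14 infected
Step 4: +4 new -> 18 infected
Step 5: +2 new -> 20 infected
Step 6: +0 new -> 20 infected

Answer: 6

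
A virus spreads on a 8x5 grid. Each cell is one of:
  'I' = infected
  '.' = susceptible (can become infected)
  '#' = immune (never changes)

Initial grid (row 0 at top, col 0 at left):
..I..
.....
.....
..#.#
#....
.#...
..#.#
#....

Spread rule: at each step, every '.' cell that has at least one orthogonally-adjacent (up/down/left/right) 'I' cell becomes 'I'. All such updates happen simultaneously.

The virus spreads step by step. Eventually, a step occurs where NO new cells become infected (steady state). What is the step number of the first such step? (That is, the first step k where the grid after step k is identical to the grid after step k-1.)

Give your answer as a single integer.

Answer: 14

Derivation:
Step 0 (initial): 1 infected
Step 1: +3 new -> 4 infected
Step 2: +5 new -> 9 infected
Step 3: +4 new -> 13 infected
Step 4: +4 new -> 17 infected
Step 5: +3 new -> 20 infected
Step 6: +3 new -> 23 infected
Step 7: +3 new -> 26 infected
Step 8: +1 new -> 27 infected
Step 9: +2 new -> 29 infected
Step 10: +1 new -> 30 infected
Step 11: +1 new -> 31 infected
Step 12: +1 new -> 32 infected
Step 13: +1 new -> 33 infected
Step 14: +0 new -> 33 infected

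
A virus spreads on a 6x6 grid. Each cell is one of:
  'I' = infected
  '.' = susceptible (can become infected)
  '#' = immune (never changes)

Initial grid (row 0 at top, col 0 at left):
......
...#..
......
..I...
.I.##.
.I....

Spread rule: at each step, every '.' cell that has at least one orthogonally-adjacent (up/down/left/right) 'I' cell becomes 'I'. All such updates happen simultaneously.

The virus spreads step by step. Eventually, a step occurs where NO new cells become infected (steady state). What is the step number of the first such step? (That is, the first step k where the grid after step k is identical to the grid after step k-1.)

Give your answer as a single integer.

Step 0 (initial): 3 infected
Step 1: +7 new -> 10 infected
Step 2: +6 new -> 16 infected
Step 3: +6 new -> 22 infected
Step 4: +7 new -> 29 infected
Step 5: +3 new -> 32 infected
Step 6: +1 new -> 33 infected
Step 7: +0 new -> 33 infected

Answer: 7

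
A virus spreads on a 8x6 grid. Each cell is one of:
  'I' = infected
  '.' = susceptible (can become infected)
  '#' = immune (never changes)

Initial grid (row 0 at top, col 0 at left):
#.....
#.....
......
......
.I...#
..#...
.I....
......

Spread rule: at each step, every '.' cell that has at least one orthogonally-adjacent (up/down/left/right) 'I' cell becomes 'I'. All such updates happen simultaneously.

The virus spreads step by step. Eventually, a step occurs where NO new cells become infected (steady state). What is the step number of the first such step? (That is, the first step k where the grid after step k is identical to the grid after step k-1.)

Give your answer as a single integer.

Answer: 9

Derivation:
Step 0 (initial): 2 infected
Step 1: +7 new -> 9 infected
Step 2: +8 new -> 17 infected
Step 3: +8 new -> 25 infected
Step 4: +7 new -> 32 infected
Step 5: +6 new -> 38 infected
Step 6: +3 new -> 41 infected
Step 7: +2 new -> 43 infected
Step 8: +1 new -> 44 infected
Step 9: +0 new -> 44 infected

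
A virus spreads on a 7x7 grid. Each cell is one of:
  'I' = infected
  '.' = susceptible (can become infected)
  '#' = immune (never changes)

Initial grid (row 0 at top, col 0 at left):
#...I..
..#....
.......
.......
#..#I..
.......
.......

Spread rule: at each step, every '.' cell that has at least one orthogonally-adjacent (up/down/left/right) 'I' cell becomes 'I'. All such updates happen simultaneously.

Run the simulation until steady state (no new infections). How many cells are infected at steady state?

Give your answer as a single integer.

Step 0 (initial): 2 infected
Step 1: +6 new -> 8 infected
Step 2: +11 new -> 19 infected
Step 3: +10 new -> 29 infected
Step 4: +8 new -> 37 infected
Step 5: +6 new -> 43 infected
Step 6: +2 new -> 45 infected
Step 7: +0 new -> 45 infected

Answer: 45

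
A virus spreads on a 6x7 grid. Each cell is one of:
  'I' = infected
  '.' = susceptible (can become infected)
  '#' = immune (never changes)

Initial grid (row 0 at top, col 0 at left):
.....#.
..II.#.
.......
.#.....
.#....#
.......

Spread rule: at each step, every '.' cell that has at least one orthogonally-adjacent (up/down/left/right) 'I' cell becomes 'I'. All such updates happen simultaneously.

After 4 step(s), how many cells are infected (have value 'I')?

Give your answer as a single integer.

Step 0 (initial): 2 infected
Step 1: +6 new -> 8 infected
Step 2: +7 new -> 15 infected
Step 3: +6 new -> 21 infected
Step 4: +6 new -> 27 infected

Answer: 27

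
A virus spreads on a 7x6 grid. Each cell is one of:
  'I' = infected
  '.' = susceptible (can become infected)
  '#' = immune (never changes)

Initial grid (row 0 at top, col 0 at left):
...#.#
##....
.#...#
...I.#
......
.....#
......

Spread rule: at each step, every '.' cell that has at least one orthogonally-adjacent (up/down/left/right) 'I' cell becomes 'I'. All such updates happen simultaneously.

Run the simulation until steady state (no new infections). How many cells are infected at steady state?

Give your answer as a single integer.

Answer: 34

Derivation:
Step 0 (initial): 1 infected
Step 1: +4 new -> 5 infected
Step 2: +7 new -> 12 infected
Step 3: +8 new -> 20 infected
Step 4: +8 new -> 28 infected
Step 5: +4 new -> 32 infected
Step 6: +2 new -> 34 infected
Step 7: +0 new -> 34 infected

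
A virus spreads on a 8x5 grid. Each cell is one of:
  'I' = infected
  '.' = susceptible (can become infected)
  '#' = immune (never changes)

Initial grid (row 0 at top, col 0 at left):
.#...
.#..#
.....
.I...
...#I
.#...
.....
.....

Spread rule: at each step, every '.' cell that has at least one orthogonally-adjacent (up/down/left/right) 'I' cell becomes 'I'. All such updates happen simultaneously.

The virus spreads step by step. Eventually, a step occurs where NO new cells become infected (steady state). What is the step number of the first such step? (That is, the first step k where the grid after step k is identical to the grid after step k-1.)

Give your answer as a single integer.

Answer: 7

Derivation:
Step 0 (initial): 2 infected
Step 1: +6 new -> 8 infected
Step 2: +8 new -> 16 infected
Step 3: +7 new -> 23 infected
Step 4: +6 new -> 29 infected
Step 5: +4 new -> 33 infected
Step 6: +2 new -> 35 infected
Step 7: +0 new -> 35 infected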